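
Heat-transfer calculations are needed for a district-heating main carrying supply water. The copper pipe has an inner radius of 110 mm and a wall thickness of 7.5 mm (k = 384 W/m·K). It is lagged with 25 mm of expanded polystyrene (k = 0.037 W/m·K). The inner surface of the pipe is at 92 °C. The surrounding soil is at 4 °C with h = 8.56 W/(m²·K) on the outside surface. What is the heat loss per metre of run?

q′ ≈ 91.6 W/m

Per-layer cylindrical resistances, series-summed:
R_copper pipe wall = ln(117.5/110)/(2π×384×1) = 2.734×10^-5 K/W
R_expanded polystyrene = ln(142.5/117.5)/(2π×0.037×1) = 0.8298 K/W
R_outer film = 1/(h_o·2πr_oL) = 1/(8.56×2π×0.1425×1) = 0.1305 K/W
R_total = 0.9603 K/W
Q = ΔT/R_total = 88/0.9603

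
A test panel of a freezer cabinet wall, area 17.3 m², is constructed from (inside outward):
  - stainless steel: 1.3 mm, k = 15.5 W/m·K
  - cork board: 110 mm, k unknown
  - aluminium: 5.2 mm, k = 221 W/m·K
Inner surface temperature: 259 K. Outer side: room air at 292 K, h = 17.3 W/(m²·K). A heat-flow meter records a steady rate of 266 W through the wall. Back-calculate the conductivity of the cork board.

Using the resistance-network approach (series):
R_stainless steel = L/(kA) = 0.0013/(15.5×17.3) = 4.848×10^-6 K/W
R_aluminium = L/(kA) = 0.0052/(221×17.3) = 1.36×10^-6 K/W
R_outer film = 1/(h_o·A) = 1/(17.3×17.3) = 0.003341 K/W
Sum of known resistances R_other = 0.003347 K/W
Total R = ΔT/Q = 33/266 = 0.1241 K/W
R_cork board = R_total − R_other = 0.1207 K/W
k = L/(R·A) = 0.11/(0.1207×17.3)

k ≈ 0.0527 W/(m·K)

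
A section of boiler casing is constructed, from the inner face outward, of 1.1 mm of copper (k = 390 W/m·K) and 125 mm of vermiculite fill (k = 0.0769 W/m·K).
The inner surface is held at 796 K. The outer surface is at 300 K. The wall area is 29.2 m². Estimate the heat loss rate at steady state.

Q ≈ 8910 W

Thermal resistances in series:
R_copper = L/(kA) = 0.0011/(390×29.2) = 9.659×10^-8 K/W
R_vermiculite fill = L/(kA) = 0.125/(0.0769×29.2) = 0.05567 K/W
R_total = 0.05567 K/W
Q = ΔT / R_total = 496 / 0.05567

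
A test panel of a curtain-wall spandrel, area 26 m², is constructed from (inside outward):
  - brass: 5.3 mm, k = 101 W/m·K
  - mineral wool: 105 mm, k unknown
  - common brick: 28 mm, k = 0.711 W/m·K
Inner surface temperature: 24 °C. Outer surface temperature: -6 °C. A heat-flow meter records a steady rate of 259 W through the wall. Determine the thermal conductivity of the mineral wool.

Series thermal resistances:
R_brass = L/(kA) = 0.0053/(101×26) = 2.018×10^-6 K/W
R_common brick = L/(kA) = 0.028/(0.711×26) = 0.001515 K/W
Sum of known resistances R_other = 0.001517 K/W
Total R = ΔT/Q = 30/259 = 0.1158 K/W
R_mineral wool = R_total − R_other = 0.1143 K/W
k = L/(R·A) = 0.105/(0.1143×26)

k ≈ 0.0353 W/(m·K)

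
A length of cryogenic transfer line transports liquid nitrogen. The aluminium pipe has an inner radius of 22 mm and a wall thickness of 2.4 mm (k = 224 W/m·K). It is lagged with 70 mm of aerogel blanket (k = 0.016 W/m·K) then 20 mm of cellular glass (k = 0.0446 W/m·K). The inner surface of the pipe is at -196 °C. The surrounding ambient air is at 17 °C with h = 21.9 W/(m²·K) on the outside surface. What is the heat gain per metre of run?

Per-layer cylindrical resistances, series-summed:
R_aluminium pipe wall = ln(24.4/22)/(2π×224×1) = 7.357×10^-5 K/W
R_aerogel blanket = ln(94.4/24.4)/(2π×0.016×1) = 13.46 K/W
R_cellular glass = ln(114.4/94.4)/(2π×0.0446×1) = 0.6857 K/W
R_outer film = 1/(h_o·2πr_oL) = 1/(21.9×2π×0.1144×1) = 0.06353 K/W
R_total = 14.21 K/W
Q = ΔT/R_total = 213/14.21

q′ ≈ 15 W/m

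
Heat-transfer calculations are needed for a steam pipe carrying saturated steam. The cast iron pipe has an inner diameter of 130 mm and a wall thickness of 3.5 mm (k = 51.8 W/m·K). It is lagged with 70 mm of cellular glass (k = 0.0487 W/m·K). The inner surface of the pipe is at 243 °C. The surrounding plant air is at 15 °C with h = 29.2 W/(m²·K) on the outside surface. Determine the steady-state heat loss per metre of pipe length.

q′ ≈ 97.4 W/m

Treating each annulus and film as a series resistance:
R_cast iron pipe wall = ln(68.5/65)/(2π×51.8×1) = 1.611×10^-4 K/W
R_cellular glass = ln(138.5/68.5)/(2π×0.0487×1) = 2.301 K/W
R_outer film = 1/(h_o·2πr_oL) = 1/(29.2×2π×0.1385×1) = 0.03935 K/W
R_total = 2.34 K/W
Q = ΔT/R_total = 228/2.34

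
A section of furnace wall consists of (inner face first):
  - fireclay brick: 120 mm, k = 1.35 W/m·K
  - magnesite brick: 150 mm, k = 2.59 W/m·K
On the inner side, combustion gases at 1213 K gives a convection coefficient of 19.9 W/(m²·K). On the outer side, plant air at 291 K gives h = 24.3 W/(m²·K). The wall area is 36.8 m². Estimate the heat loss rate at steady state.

Q ≈ 142000 W

Using the resistance-network approach (series):
R_inner film = 1/(h_i·A) = 1/(19.9×36.8) = 0.001366 K/W
R_fireclay brick = L/(kA) = 0.12/(1.35×36.8) = 0.002415 K/W
R_magnesite brick = L/(kA) = 0.15/(2.59×36.8) = 0.001574 K/W
R_outer film = 1/(h_o·A) = 1/(24.3×36.8) = 0.001118 K/W
R_total = 0.006473 K/W
Q = ΔT / R_total = 922 / 0.006473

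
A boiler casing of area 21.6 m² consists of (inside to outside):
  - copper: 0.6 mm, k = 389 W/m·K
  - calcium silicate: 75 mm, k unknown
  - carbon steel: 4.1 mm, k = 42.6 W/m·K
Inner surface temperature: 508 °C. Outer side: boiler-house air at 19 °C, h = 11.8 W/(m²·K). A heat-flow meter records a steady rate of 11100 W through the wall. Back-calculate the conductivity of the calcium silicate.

k ≈ 0.0865 W/(m·K)

Thermal resistances in series:
R_copper = L/(kA) = 0.0006/(389×21.6) = 7.141×10^-8 K/W
R_carbon steel = L/(kA) = 0.0041/(42.6×21.6) = 4.456×10^-6 K/W
R_outer film = 1/(h_o·A) = 1/(11.8×21.6) = 0.003923 K/W
Sum of known resistances R_other = 0.003928 K/W
Total R = ΔT/Q = 489/11100 = 0.04405 K/W
R_calcium silicate = R_total − R_other = 0.04013 K/W
k = L/(R·A) = 0.075/(0.04013×21.6)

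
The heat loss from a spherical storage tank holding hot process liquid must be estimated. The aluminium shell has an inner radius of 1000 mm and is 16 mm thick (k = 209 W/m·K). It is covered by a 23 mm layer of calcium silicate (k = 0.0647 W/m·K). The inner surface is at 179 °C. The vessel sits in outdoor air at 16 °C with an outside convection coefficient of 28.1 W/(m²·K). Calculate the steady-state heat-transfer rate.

For a spherical shell R = (1/r₁ − 1/r₂)/(4πk); film R = 1/(h·4πr²). In series:
R_aluminium shell = (1/1 − 1/1.016)/(4π×209) = 5.996×10^-6 K/W
R_calcium silicate = (1/1.016 − 1/1.039)/(4π×0.0647) = 0.0268 K/W
R_outer film = 1/(h·4πr_o²) = 1/(28.1×4π×1.039²) = 0.002623 K/W
R_total = 0.02943 K/W
Q = ΔT/R_total = 163/0.02943

Q ≈ 5540 W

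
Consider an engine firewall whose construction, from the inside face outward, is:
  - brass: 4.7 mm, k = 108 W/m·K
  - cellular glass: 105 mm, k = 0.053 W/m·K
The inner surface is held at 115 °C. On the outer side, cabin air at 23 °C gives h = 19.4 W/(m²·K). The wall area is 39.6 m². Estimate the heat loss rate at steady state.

Model the wall as resistances in series:
R_brass = L/(kA) = 0.0047/(108×39.6) = 1.099×10^-6 K/W
R_cellular glass = L/(kA) = 0.105/(0.053×39.6) = 0.05003 K/W
R_outer film = 1/(h_o·A) = 1/(19.4×39.6) = 0.001302 K/W
R_total = 0.05133 K/W
Q = ΔT / R_total = 92 / 0.05133

Q ≈ 1790 W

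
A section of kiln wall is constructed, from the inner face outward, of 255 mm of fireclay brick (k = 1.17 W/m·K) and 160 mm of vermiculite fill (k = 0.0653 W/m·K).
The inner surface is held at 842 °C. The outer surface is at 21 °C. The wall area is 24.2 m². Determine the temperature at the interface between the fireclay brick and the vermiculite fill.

Using the resistance-network approach (series):
R_fireclay brick = L/(kA) = 0.255/(1.17×24.2) = 0.009006 K/W
R_vermiculite fill = L/(kA) = 0.16/(0.0653×24.2) = 0.1012 K/W
R_total = 0.1103 K/W;  Q = ΔT/R_total = 821/0.1103 = 7446 W
T_interface = T_inner − Q·ΣR(inner→interface) = 842 − 7450×0.009006

T ≈ 775 °C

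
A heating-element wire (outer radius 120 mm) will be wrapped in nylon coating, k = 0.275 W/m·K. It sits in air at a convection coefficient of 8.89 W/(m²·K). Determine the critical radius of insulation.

r_cr ≈ 30.9 mm

For a cylinder r_cr = k/h = 0.275/8.89
r_cr = 30.9 mm; since the bare radius (120 mm) is above r_cr, any added insulation will reduce heat loss.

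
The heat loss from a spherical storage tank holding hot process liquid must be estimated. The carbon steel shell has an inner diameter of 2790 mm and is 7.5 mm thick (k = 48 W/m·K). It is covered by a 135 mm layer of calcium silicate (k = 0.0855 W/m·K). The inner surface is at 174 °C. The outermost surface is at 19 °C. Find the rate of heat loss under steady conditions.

Q ≈ 2660 W

For a spherical shell R = (1/r₁ − 1/r₂)/(4πk); film R = 1/(h·4πr²). In series:
R_carbon steel shell = (1/1.395 − 1/1.4025)/(4π×48) = 6.355×10^-6 K/W
R_calcium silicate = (1/1.4025 − 1/1.5375)/(4π×0.0855) = 0.05827 K/W
R_total = 0.05828 K/W
Q = ΔT/R_total = 155/0.05828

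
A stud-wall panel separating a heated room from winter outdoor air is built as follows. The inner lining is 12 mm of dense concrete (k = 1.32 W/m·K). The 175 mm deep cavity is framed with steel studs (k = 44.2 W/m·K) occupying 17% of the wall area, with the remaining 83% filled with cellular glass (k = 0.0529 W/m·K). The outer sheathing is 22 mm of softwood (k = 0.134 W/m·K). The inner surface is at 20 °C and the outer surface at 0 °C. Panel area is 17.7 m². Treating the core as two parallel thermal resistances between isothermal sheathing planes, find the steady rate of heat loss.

Q ≈ 1800 W

Sheathing layers in series; stud and cavity paths in parallel between them.
R_inner = 0.012/(1.32×17.7) = 5.136×10^-4 K/W
R_stud  = 0.175/(44.2×0.17×17.7) = 0.001316 K/W
R_cav   = 0.175/(0.0529×0.83×17.7) = 0.2252 K/W
1/R_core = 1/R_stud + 1/R_cav → R_core = 0.001308 K/W
R_outer = 0.022/(0.134×17.7) = 0.009276 K/W
R_total = 0.0111 K/W
Q = ΔT/R_total = 20/0.0111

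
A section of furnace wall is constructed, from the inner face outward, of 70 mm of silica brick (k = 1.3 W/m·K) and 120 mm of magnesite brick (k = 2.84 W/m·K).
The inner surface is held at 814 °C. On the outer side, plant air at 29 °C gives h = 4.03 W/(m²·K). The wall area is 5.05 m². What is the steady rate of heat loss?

Model the wall as resistances in series:
R_silica brick = L/(kA) = 0.07/(1.3×5.05) = 0.01066 K/W
R_magnesite brick = L/(kA) = 0.12/(2.84×5.05) = 0.008367 K/W
R_outer film = 1/(h_o·A) = 1/(4.03×5.05) = 0.04914 K/W
R_total = 0.06817 K/W
Q = ΔT / R_total = 785 / 0.06817

Q ≈ 11500 W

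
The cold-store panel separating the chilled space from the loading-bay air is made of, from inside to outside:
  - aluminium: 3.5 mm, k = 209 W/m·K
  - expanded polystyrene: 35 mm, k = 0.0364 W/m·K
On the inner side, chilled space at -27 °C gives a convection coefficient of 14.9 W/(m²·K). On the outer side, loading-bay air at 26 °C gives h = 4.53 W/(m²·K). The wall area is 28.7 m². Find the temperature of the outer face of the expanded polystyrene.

Thermal resistances in series:
R_inner film = 1/(h_i·A) = 1/(14.9×28.7) = 0.002338 K/W
R_aluminium = L/(kA) = 0.0035/(209×28.7) = 5.835×10^-7 K/W
R_expanded polystyrene = L/(kA) = 0.035/(0.0364×28.7) = 0.0335 K/W
R_outer film = 1/(h_o·A) = 1/(4.53×28.7) = 0.007692 K/W
R_total = 0.04353 K/W;  Q = ΔT/R_total = 53/0.04353 = 1217 W
T_interface = T_inner + Q·ΣR(inner→interface) = -27 + 1220×0.03584

T ≈ 16.6 °C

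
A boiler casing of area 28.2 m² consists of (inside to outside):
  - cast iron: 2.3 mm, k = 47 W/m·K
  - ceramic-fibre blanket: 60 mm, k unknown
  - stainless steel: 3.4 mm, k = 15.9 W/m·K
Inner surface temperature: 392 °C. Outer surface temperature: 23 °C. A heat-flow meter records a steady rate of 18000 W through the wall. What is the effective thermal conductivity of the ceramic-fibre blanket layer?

Treating each layer as a thermal resistance in series:
R_cast iron = L/(kA) = 0.0023/(47×28.2) = 1.735×10^-6 K/W
R_stainless steel = L/(kA) = 0.0034/(15.9×28.2) = 7.583×10^-6 K/W
Sum of known resistances R_other = 9.318×10^-6 K/W
Total R = ΔT/Q = 369/18000 = 0.0205 K/W
R_ceramic-fibre blanket = R_total − R_other = 0.02049 K/W
k = L/(R·A) = 0.06/(0.02049×28.2)

k ≈ 0.104 W/(m·K)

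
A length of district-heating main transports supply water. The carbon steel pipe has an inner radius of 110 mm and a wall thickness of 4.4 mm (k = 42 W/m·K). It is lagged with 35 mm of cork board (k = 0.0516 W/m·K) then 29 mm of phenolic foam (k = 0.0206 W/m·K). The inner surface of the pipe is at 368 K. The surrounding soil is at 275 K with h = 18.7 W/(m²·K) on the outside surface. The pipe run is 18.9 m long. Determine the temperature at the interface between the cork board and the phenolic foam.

Cylindrical conduction, so R = ln(r₂/r₁)/(2πkL) per layer, in series:
R_carbon steel pipe wall = ln(114.4/110)/(2π×42×18.9) = 7.864×10^-6 K/W
R_cork board = ln(149.4/114.4)/(2π×0.0516×18.9) = 0.04356 K/W
R_phenolic foam = ln(178.4/149.4)/(2π×0.0206×18.9) = 0.07252 K/W
R_outer film = 1/(h_o·2πr_oL) = 1/(18.7×2π×0.1784×18.9) = 0.002524 K/W
R_total = 0.1186 K/W
Q = ΔT/R_total = 93/0.1186
Q = 784 W
T_interface = T_inner − Q·ΣR(inner→interface) = 368 − 784×0.04357

T ≈ 334 K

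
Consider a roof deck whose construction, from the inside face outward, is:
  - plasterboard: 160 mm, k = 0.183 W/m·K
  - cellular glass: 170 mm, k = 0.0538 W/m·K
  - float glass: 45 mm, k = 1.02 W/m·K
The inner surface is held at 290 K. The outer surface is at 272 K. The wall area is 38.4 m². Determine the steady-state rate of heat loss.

Using the resistance-network approach (series):
R_plasterboard = L/(kA) = 0.16/(0.183×38.4) = 0.02277 K/W
R_cellular glass = L/(kA) = 0.17/(0.0538×38.4) = 0.08229 K/W
R_float glass = L/(kA) = 0.045/(1.02×38.4) = 0.001149 K/W
R_total = 0.1062 K/W
Q = ΔT / R_total = 18 / 0.1062

Q ≈ 169 W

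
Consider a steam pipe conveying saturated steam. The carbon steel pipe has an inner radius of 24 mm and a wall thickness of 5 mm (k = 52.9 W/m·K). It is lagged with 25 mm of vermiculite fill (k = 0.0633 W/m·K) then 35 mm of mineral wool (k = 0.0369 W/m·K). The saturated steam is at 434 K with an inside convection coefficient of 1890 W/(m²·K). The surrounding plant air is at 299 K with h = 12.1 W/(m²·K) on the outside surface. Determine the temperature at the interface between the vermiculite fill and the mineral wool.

Cylindrical conduction, so R = ln(r₂/r₁)/(2πkL) per layer, in series:
R_inner film = 1/(h_i·2πr₁L) = 1/(1890×2π×0.024×1) = 0.003509 K/W
R_carbon steel pipe wall = ln(29/24)/(2π×52.9×1) = 5.694×10^-4 K/W
R_vermiculite fill = ln(54/29)/(2π×0.0633×1) = 1.563 K/W
R_mineral wool = ln(89/54)/(2π×0.0369×1) = 2.155 K/W
R_outer film = 1/(h_o·2πr_oL) = 1/(12.1×2π×0.089×1) = 0.1478 K/W
R_total = 3.87 K/W
Q = ΔT/R_total = 135/3.87
Q = 34.9 W/m
T_interface = T_inner − Q·ΣR(inner→interface) = 434 − 34.9×1.567

T ≈ 379 K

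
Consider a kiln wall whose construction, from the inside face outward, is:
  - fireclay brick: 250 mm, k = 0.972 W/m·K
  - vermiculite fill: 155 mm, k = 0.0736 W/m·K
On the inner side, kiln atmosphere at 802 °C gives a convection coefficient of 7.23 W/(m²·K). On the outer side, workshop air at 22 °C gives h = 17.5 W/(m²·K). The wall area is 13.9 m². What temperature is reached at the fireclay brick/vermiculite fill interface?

T ≈ 681 °C

Series thermal resistances:
R_inner film = 1/(h_i·A) = 1/(7.23×13.9) = 0.009951 K/W
R_fireclay brick = L/(kA) = 0.25/(0.972×13.9) = 0.0185 K/W
R_vermiculite fill = L/(kA) = 0.155/(0.0736×13.9) = 0.1515 K/W
R_outer film = 1/(h_o·A) = 1/(17.5×13.9) = 0.004111 K/W
R_total = 0.1841 K/W;  Q = ΔT/R_total = 780/0.1841 = 4237 W
T_interface = T_inner − Q·ΣR(inner→interface) = 802 − 4240×0.02845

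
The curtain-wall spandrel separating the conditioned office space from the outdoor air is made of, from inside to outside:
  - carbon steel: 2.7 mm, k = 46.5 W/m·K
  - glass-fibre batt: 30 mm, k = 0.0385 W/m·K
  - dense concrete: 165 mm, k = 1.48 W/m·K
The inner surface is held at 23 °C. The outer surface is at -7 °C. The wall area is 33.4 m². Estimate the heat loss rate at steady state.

Q ≈ 1120 W

Model the wall as resistances in series:
R_carbon steel = L/(kA) = 0.0027/(46.5×33.4) = 1.738×10^-6 K/W
R_glass-fibre batt = L/(kA) = 0.03/(0.0385×33.4) = 0.02333 K/W
R_dense concrete = L/(kA) = 0.165/(1.48×33.4) = 0.003338 K/W
R_total = 0.02667 K/W
Q = ΔT / R_total = 30 / 0.02667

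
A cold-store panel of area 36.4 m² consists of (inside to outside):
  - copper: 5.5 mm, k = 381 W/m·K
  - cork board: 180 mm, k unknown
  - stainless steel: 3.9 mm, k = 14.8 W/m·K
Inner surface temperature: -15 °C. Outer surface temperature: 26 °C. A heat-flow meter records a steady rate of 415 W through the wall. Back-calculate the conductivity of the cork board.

Thermal resistances in series:
R_copper = L/(kA) = 0.0055/(381×36.4) = 3.966×10^-7 K/W
R_stainless steel = L/(kA) = 0.0039/(14.8×36.4) = 7.239×10^-6 K/W
Sum of known resistances R_other = 7.636×10^-6 K/W
Total R = ΔT/Q = 41/415 = 0.0988 K/W
R_cork board = R_total − R_other = 0.09879 K/W
k = L/(R·A) = 0.18/(0.09879×36.4)

k ≈ 0.0501 W/(m·K)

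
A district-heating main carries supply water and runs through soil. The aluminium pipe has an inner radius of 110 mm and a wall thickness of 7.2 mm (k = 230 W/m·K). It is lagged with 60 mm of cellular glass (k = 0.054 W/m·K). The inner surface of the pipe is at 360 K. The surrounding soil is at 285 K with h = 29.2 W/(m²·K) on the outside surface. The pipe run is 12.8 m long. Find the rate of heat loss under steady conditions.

Per-layer cylindrical resistances, series-summed:
R_aluminium pipe wall = ln(117.2/110)/(2π×230×12.8) = 3.428×10^-6 K/W
R_cellular glass = ln(177.2/117.2)/(2π×0.054×12.8) = 0.09519 K/W
R_outer film = 1/(h_o·2πr_oL) = 1/(29.2×2π×0.1772×12.8) = 0.002403 K/W
R_total = 0.09759 K/W
Q = ΔT/R_total = 75/0.09759

Q ≈ 768 W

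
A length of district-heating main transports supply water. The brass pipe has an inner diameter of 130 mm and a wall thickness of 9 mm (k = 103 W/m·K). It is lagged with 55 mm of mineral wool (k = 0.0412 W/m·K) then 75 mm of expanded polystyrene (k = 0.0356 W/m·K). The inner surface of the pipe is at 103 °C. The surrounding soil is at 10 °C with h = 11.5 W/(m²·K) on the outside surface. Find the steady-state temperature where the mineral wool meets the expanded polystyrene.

T ≈ 56.2 °C

For a radial system each layer contributes R = ln(r_out/r_in)/(2πkL); films add R = 1/(hA).
R_brass pipe wall = ln(74/65)/(2π×103×1) = 2.004×10^-4 K/W
R_mineral wool = ln(129/74)/(2π×0.0412×1) = 2.147 K/W
R_expanded polystyrene = ln(204/129)/(2π×0.0356×1) = 2.049 K/W
R_outer film = 1/(h_o·2πr_oL) = 1/(11.5×2π×0.204×1) = 0.06784 K/W
R_total = 4.264 K/W
Q = ΔT/R_total = 93/4.264
Q = 21.8 W/m
T_interface = T_inner − Q·ΣR(inner→interface) = 103 − 21.8×2.147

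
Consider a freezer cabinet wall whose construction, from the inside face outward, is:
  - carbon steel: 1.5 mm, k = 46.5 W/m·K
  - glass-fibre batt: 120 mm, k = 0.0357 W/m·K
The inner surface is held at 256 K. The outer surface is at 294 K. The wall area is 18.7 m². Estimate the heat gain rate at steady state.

Q ≈ 211 W

Using the resistance-network approach (series):
R_carbon steel = L/(kA) = 0.0015/(46.5×18.7) = 1.725×10^-6 K/W
R_glass-fibre batt = L/(kA) = 0.12/(0.0357×18.7) = 0.1798 K/W
R_total = 0.1798 K/W
Q = ΔT / R_total = 38 / 0.1798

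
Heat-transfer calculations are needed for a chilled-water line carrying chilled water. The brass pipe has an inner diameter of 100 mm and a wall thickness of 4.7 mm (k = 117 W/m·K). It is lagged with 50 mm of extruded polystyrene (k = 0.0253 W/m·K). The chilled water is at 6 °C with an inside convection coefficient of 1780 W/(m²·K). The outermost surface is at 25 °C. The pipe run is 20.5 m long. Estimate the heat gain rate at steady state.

Per-layer cylindrical resistances, series-summed:
R_inner film = 1/(h_i·2πr₁L) = 1/(1780×2π×0.05×20.5) = 8.723×10^-5 K/W
R_brass pipe wall = ln(54.7/50)/(2π×117×20.5) = 5.961×10^-6 K/W
R_extruded polystyrene = ln(104.7/54.7)/(2π×0.0253×20.5) = 0.1992 K/W
R_total = 0.1993 K/W
Q = ΔT/R_total = 19/0.1993

Q ≈ 95.3 W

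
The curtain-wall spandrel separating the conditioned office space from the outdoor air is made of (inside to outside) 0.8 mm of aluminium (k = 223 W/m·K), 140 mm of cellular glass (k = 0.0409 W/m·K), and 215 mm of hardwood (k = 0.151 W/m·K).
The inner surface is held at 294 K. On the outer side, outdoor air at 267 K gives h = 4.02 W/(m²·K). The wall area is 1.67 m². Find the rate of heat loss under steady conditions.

Q ≈ 8.85 W

Model the wall as resistances in series:
R_aluminium = L/(kA) = 0.0008/(223×1.67) = 2.148×10^-6 K/W
R_cellular glass = L/(kA) = 0.14/(0.0409×1.67) = 2.05 K/W
R_hardwood = L/(kA) = 0.215/(0.151×1.67) = 0.8526 K/W
R_outer film = 1/(h_o·A) = 1/(4.02×1.67) = 0.149 K/W
R_total = 3.051 K/W
Q = ΔT / R_total = 27 / 3.051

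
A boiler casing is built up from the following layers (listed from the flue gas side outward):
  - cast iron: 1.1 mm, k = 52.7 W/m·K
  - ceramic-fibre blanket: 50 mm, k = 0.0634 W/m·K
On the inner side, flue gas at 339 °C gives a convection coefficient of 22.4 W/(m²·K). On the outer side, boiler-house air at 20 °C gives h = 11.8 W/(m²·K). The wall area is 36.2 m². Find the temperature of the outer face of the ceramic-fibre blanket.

T ≈ 49.4 °C

Treating each layer as a thermal resistance in series:
R_inner film = 1/(h_i·A) = 1/(22.4×36.2) = 0.001233 K/W
R_cast iron = L/(kA) = 0.0011/(52.7×36.2) = 5.766×10^-7 K/W
R_ceramic-fibre blanket = L/(kA) = 0.05/(0.0634×36.2) = 0.02179 K/W
R_outer film = 1/(h_o·A) = 1/(11.8×36.2) = 0.002341 K/W
R_total = 0.02536 K/W;  Q = ΔT/R_total = 319/0.02536 = 12580 W
T_interface = T_inner − Q·ΣR(inner→interface) = 339 − 12600×0.02302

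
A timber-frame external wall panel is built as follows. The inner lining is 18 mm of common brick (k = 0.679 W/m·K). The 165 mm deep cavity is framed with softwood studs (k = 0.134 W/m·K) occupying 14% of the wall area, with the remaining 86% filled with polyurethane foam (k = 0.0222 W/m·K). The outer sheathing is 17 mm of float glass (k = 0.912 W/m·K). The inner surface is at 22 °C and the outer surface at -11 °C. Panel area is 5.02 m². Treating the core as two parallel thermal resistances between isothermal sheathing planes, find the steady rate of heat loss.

Sheathing layers in series; stud and cavity paths in parallel between them.
R_inner = 0.018/(0.679×5.02) = 0.005281 K/W
R_stud  = 0.165/(0.134×0.14×5.02) = 1.752 K/W
R_cav   = 0.165/(0.0222×0.86×5.02) = 1.722 K/W
1/R_core = 1/R_stud + 1/R_cav → R_core = 0.8683 K/W
R_outer = 0.017/(0.912×5.02) = 0.003713 K/W
R_total = 0.8773 K/W
Q = ΔT/R_total = 33/0.8773

Q ≈ 37.6 W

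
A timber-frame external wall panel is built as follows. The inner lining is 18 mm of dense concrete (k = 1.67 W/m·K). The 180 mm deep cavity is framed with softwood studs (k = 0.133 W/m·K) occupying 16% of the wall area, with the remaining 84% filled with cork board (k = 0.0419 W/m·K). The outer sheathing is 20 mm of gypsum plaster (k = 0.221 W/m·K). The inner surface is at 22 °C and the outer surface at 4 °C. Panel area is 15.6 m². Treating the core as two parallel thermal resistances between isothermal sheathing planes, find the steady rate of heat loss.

Sheathing layers in series; stud and cavity paths in parallel between them.
R_inner = 0.018/(1.67×15.6) = 6.909×10^-4 K/W
R_stud  = 0.18/(0.133×0.16×15.6) = 0.5422 K/W
R_cav   = 0.18/(0.0419×0.84×15.6) = 0.3278 K/W
1/R_core = 1/R_stud + 1/R_cav → R_core = 0.2043 K/W
R_outer = 0.02/(0.221×15.6) = 0.005801 K/W
R_total = 0.2108 K/W
Q = ΔT/R_total = 18/0.2108

Q ≈ 85.4 W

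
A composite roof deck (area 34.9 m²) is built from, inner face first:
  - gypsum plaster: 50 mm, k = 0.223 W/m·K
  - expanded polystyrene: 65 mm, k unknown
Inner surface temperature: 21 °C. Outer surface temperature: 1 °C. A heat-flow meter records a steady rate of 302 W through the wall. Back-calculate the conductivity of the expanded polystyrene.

Using the resistance-network approach (series):
R_gypsum plaster = L/(kA) = 0.05/(0.223×34.9) = 0.006425 K/W
Sum of known resistances R_other = 0.006425 K/W
Total R = ΔT/Q = 20/302 = 0.06623 K/W
R_expanded polystyrene = R_total − R_other = 0.0598 K/W
k = L/(R·A) = 0.065/(0.0598×34.9)

k ≈ 0.0311 W/(m·K)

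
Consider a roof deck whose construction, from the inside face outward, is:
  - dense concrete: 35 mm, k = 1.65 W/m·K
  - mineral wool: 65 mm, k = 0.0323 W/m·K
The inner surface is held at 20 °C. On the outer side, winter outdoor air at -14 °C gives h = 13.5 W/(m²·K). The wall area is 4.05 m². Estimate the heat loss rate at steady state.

Q ≈ 65.3 W

Thermal resistances in series:
R_dense concrete = L/(kA) = 0.035/(1.65×4.05) = 0.005238 K/W
R_mineral wool = L/(kA) = 0.065/(0.0323×4.05) = 0.4969 K/W
R_outer film = 1/(h_o·A) = 1/(13.5×4.05) = 0.01829 K/W
R_total = 0.5204 K/W
Q = ΔT / R_total = 34 / 0.5204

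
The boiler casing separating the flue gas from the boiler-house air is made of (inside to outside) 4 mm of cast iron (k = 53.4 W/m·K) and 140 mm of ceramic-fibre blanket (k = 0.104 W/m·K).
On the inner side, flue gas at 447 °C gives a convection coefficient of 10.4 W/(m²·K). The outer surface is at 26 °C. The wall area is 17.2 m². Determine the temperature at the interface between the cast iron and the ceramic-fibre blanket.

Series thermal resistances:
R_inner film = 1/(h_i·A) = 1/(10.4×17.2) = 0.00559 K/W
R_cast iron = L/(kA) = 0.004/(53.4×17.2) = 4.355×10^-6 K/W
R_ceramic-fibre blanket = L/(kA) = 0.14/(0.104×17.2) = 0.07826 K/W
R_total = 0.08386 K/W;  Q = ΔT/R_total = 421/0.08386 = 5020 W
T_interface = T_inner − Q·ΣR(inner→interface) = 447 − 5020×0.005595

T ≈ 419 °C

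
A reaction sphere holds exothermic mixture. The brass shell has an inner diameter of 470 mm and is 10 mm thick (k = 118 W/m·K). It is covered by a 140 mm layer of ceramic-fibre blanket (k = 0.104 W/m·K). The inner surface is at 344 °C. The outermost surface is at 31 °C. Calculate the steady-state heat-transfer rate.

Q ≈ 276 W

Spherical conduction: R = (1/r_in − 1/r_out)/(4πk) per layer; series-sum.
R_brass shell = (1/0.235 − 1/0.245)/(4π×118) = 1.171×10^-4 K/W
R_ceramic-fibre blanket = (1/0.245 − 1/0.385)/(4π×0.104) = 1.136 K/W
R_total = 1.136 K/W
Q = ΔT/R_total = 313/1.136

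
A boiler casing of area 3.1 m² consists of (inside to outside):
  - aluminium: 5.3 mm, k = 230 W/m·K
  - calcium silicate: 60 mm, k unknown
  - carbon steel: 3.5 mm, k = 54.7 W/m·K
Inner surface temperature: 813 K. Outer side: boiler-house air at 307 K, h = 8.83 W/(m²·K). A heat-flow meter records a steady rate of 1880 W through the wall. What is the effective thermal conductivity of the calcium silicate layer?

Using the resistance-network approach (series):
R_aluminium = L/(kA) = 0.0053/(230×3.1) = 7.433×10^-6 K/W
R_carbon steel = L/(kA) = 0.0035/(54.7×3.1) = 2.064×10^-5 K/W
R_outer film = 1/(h_o·A) = 1/(8.83×3.1) = 0.03653 K/W
Sum of known resistances R_other = 0.03656 K/W
Total R = ΔT/Q = 506/1880 = 0.2691 K/W
R_calcium silicate = R_total − R_other = 0.2326 K/W
k = L/(R·A) = 0.06/(0.2326×3.1)

k ≈ 0.0832 W/(m·K)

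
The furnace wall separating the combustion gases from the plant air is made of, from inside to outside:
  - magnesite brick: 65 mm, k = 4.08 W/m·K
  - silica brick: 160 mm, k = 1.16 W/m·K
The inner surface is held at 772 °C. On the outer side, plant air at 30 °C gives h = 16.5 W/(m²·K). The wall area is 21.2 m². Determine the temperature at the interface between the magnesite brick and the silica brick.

T ≈ 717 °C

Model the wall as resistances in series:
R_magnesite brick = L/(kA) = 0.065/(4.08×21.2) = 7.515×10^-4 K/W
R_silica brick = L/(kA) = 0.16/(1.16×21.2) = 0.006506 K/W
R_outer film = 1/(h_o·A) = 1/(16.5×21.2) = 0.002859 K/W
R_total = 0.01012 K/W;  Q = ΔT/R_total = 742/0.01012 = 73350 W
T_interface = T_inner − Q·ΣR(inner→interface) = 772 − 73300×7.515×10^-4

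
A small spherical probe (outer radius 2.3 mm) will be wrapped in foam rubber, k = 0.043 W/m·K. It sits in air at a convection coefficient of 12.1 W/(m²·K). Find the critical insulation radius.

r_cr ≈ 7.11 mm

For a sphere r_cr = 2k/h = 2×0.043/12.1
r_cr = 7.11 mm; since the bare radius (2.3 mm) is below r_cr, adding a thin layer of insulation will *increase* heat loss.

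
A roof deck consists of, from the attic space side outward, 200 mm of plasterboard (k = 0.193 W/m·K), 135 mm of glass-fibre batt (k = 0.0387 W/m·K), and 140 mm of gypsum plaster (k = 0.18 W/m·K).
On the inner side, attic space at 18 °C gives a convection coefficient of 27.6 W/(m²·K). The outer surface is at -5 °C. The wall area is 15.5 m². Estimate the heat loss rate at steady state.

Using the resistance-network approach (series):
R_inner film = 1/(h_i·A) = 1/(27.6×15.5) = 0.002338 K/W
R_plasterboard = L/(kA) = 0.2/(0.193×15.5) = 0.06686 K/W
R_glass-fibre batt = L/(kA) = 0.135/(0.0387×15.5) = 0.2251 K/W
R_gypsum plaster = L/(kA) = 0.14/(0.18×15.5) = 0.05018 K/W
R_total = 0.3444 K/W
Q = ΔT / R_total = 23 / 0.3444

Q ≈ 66.8 W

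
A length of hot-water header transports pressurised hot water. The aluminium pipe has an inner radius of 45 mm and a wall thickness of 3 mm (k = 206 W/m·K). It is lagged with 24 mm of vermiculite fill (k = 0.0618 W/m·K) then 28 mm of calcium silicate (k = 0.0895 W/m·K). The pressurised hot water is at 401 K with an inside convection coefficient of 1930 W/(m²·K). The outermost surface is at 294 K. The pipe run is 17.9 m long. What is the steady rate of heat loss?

Per-layer cylindrical resistances, series-summed:
R_inner film = 1/(h_i·2πr₁L) = 1/(1930×2π×0.045×17.9) = 1.024×10^-4 K/W
R_aluminium pipe wall = ln(48/45)/(2π×206×17.9) = 2.786×10^-6 K/W
R_vermiculite fill = ln(72/48)/(2π×0.0618×17.9) = 0.05834 K/W
R_calcium silicate = ln(100/72)/(2π×0.0895×17.9) = 0.03264 K/W
R_total = 0.09108 K/W
Q = ΔT/R_total = 107/0.09108

Q ≈ 1170 W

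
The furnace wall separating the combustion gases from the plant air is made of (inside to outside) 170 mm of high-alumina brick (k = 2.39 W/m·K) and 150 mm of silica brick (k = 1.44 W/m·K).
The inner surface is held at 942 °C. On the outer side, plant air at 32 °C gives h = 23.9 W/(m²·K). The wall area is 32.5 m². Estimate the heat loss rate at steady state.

Q ≈ 136000 W

Series thermal resistances:
R_high-alumina brick = L/(kA) = 0.17/(2.39×32.5) = 0.002189 K/W
R_silica brick = L/(kA) = 0.15/(1.44×32.5) = 0.003205 K/W
R_outer film = 1/(h_o·A) = 1/(23.9×32.5) = 0.001287 K/W
R_total = 0.006681 K/W
Q = ΔT / R_total = 910 / 0.006681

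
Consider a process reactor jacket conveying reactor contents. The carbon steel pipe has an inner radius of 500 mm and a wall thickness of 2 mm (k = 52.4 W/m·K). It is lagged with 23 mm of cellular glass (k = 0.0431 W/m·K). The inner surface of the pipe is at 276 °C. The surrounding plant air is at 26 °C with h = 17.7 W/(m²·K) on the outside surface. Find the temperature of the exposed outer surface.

Radial resistances (cylindrical: R_cond = ln(r_o/r_i)/(2πkL), R_conv = 1/(h·2πrL)):
R_carbon steel pipe wall = ln(502/500)/(2π×52.4×1) = 1.212×10^-5 K/W
R_cellular glass = ln(525/502)/(2π×0.0431×1) = 0.1654 K/W
R_outer film = 1/(h_o·2πr_oL) = 1/(17.7×2π×0.525×1) = 0.01713 K/W
R_total = 0.1826 K/W
Q = ΔT/R_total = 250/0.1826
Q = 1370 W/m
T_interface = T_inner − Q·ΣR(inner→interface) = 276 − 1370×0.1654

T ≈ 49.5 °C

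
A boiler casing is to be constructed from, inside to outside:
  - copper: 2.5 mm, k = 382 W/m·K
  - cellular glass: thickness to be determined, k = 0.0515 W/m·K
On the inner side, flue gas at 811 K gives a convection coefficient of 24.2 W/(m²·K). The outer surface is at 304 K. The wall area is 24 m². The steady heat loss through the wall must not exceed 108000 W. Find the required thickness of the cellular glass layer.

Using the resistance-network approach (series):
R_inner film = 1/(h_i·A) = 1/(24.2×24) = 0.001722 K/W
R_copper = L/(kA) = 0.0025/(382×24) = 2.727×10^-7 K/W
Sum of the known resistances R_other = 0.001722 K/W
Required total resistance R_tot = ΔT/Q_allow = 507/108000 = 0.004694 K/W
R_cellular glass = R_tot − R_other = 0.002972 K/W
L = R·k·A = 0.002972×0.0515×24

L ≈ 3.67 mm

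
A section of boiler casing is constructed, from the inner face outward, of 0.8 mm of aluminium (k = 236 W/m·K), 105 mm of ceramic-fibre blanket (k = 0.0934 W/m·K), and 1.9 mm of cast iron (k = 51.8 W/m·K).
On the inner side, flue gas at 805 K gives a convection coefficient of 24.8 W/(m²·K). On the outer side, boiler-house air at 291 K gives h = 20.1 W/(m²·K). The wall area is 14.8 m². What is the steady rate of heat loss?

Thermal resistances in series:
R_inner film = 1/(h_i·A) = 1/(24.8×14.8) = 0.002724 K/W
R_aluminium = L/(kA) = 0.0008/(236×14.8) = 2.29×10^-7 K/W
R_ceramic-fibre blanket = L/(kA) = 0.105/(0.0934×14.8) = 0.07596 K/W
R_cast iron = L/(kA) = 0.0019/(51.8×14.8) = 2.478×10^-6 K/W
R_outer film = 1/(h_o·A) = 1/(20.1×14.8) = 0.003362 K/W
R_total = 0.08205 K/W
Q = ΔT / R_total = 514 / 0.08205

Q ≈ 6260 W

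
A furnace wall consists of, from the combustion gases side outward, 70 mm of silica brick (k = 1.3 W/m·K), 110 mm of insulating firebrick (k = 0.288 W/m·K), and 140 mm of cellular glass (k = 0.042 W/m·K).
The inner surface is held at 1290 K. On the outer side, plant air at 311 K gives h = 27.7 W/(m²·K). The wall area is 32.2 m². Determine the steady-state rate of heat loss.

Q ≈ 8280 W

Model the wall as resistances in series:
R_silica brick = L/(kA) = 0.07/(1.3×32.2) = 0.001672 K/W
R_insulating firebrick = L/(kA) = 0.11/(0.288×32.2) = 0.01186 K/W
R_cellular glass = L/(kA) = 0.14/(0.042×32.2) = 0.1035 K/W
R_outer film = 1/(h_o·A) = 1/(27.7×32.2) = 0.001121 K/W
R_total = 0.1182 K/W
Q = ΔT / R_total = 979 / 0.1182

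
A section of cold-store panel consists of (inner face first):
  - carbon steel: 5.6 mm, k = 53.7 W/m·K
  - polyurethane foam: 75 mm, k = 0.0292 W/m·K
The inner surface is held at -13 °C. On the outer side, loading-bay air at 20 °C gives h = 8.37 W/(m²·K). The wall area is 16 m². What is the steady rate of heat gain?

Q ≈ 196 W

Series thermal resistances:
R_carbon steel = L/(kA) = 0.0056/(53.7×16) = 6.518×10^-6 K/W
R_polyurethane foam = L/(kA) = 0.075/(0.0292×16) = 0.1605 K/W
R_outer film = 1/(h_o·A) = 1/(8.37×16) = 0.007467 K/W
R_total = 0.168 K/W
Q = ΔT / R_total = 33 / 0.168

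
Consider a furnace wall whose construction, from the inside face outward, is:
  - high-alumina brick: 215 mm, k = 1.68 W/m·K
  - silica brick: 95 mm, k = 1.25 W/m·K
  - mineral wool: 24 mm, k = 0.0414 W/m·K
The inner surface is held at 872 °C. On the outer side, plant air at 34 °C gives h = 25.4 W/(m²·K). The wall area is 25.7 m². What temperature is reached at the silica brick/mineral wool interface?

Using the resistance-network approach (series):
R_high-alumina brick = L/(kA) = 0.215/(1.68×25.7) = 0.00498 K/W
R_silica brick = L/(kA) = 0.095/(1.25×25.7) = 0.002957 K/W
R_mineral wool = L/(kA) = 0.024/(0.0414×25.7) = 0.02256 K/W
R_outer film = 1/(h_o·A) = 1/(25.4×25.7) = 0.001532 K/W
R_total = 0.03203 K/W;  Q = ΔT/R_total = 838/0.03203 = 26170 W
T_interface = T_inner − Q·ΣR(inner→interface) = 872 − 26200×0.007937

T ≈ 664 °C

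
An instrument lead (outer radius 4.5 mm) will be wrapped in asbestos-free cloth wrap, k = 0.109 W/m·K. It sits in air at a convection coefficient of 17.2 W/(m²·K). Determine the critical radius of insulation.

For a cylinder r_cr = k/h = 0.109/17.2
r_cr = 6.34 mm; since the bare radius (4.5 mm) is below r_cr, adding a thin layer of insulation will *increase* heat loss.

r_cr ≈ 6.34 mm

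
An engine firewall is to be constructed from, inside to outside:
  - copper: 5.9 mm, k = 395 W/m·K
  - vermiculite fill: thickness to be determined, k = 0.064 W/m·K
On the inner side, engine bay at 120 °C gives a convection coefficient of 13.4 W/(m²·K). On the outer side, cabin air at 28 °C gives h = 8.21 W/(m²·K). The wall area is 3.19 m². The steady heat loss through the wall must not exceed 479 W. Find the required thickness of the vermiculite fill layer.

Treating each layer as a thermal resistance in series:
R_inner film = 1/(h_i·A) = 1/(13.4×3.19) = 0.02339 K/W
R_copper = L/(kA) = 0.0059/(395×3.19) = 4.682×10^-6 K/W
R_outer film = 1/(h_o·A) = 1/(8.21×3.19) = 0.03818 K/W
Sum of the known resistances R_other = 0.06158 K/W
Required total resistance R_tot = ΔT/Q_allow = 92/479 = 0.1921 K/W
R_vermiculite fill = R_tot − R_other = 0.1305 K/W
L = R·k·A = 0.1305×0.064×3.19

L ≈ 26.6 mm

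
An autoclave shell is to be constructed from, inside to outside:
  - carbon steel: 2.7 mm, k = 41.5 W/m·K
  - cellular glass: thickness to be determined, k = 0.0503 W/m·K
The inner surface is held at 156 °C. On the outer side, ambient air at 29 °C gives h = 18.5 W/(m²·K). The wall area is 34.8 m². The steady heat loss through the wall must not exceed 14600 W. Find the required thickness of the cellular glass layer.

Thermal resistances in series:
R_carbon steel = L/(kA) = 0.0027/(41.5×34.8) = 1.87×10^-6 K/W
R_outer film = 1/(h_o·A) = 1/(18.5×34.8) = 0.001553 K/W
Sum of the known resistances R_other = 0.001555 K/W
Required total resistance R_tot = ΔT/Q_allow = 127/14600 = 0.008699 K/W
R_cellular glass = R_tot − R_other = 0.007143 K/W
L = R·k·A = 0.007143×0.0503×34.8

L ≈ 12.5 mm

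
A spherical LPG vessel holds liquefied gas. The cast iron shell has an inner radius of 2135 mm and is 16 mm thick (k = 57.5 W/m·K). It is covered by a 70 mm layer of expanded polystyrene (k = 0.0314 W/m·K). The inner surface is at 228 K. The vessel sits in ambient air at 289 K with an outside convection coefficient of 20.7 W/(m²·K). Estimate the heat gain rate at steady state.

Q ≈ 1610 W

Spherical conduction: R = (1/r_in − 1/r_out)/(4πk) per layer; series-sum.
R_cast iron shell = (1/2.135 − 1/2.151)/(4π×57.5) = 4.822×10^-6 K/W
R_expanded polystyrene = (1/2.151 − 1/2.221)/(4π×0.0314) = 0.03713 K/W
R_outer film = 1/(h·4πr_o²) = 1/(20.7×4π×2.221²) = 7.793×10^-4 K/W
R_total = 0.03792 K/W
Q = ΔT/R_total = 61/0.03792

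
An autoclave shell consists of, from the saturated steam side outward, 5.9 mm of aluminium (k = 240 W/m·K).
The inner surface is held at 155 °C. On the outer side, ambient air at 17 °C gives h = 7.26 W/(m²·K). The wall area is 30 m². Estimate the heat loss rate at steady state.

Series thermal resistances:
R_aluminium = L/(kA) = 0.0059/(240×30) = 8.194×10^-7 K/W
R_outer film = 1/(h_o·A) = 1/(7.26×30) = 0.004591 K/W
R_total = 0.004592 K/W
Q = ΔT / R_total = 138 / 0.004592

Q ≈ 30100 W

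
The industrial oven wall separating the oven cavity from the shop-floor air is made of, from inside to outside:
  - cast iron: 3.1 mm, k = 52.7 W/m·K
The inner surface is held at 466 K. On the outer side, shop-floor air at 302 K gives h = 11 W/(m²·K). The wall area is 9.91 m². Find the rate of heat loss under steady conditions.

Model the wall as resistances in series:
R_cast iron = L/(kA) = 0.0031/(52.7×9.91) = 5.936×10^-6 K/W
R_outer film = 1/(h_o·A) = 1/(11×9.91) = 0.009173 K/W
R_total = 0.009179 K/W
Q = ΔT / R_total = 164 / 0.009179

Q ≈ 17900 W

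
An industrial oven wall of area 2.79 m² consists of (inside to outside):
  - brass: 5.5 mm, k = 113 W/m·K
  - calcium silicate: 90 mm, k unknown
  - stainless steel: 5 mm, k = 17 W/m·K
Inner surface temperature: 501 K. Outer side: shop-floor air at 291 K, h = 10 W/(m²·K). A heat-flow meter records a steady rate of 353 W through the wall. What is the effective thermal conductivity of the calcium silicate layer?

k ≈ 0.0577 W/(m·K)

Thermal resistances in series:
R_brass = L/(kA) = 0.0055/(113×2.79) = 1.745×10^-5 K/W
R_stainless steel = L/(kA) = 0.005/(17×2.79) = 1.054×10^-4 K/W
R_outer film = 1/(h_o·A) = 1/(10×2.79) = 0.03584 K/W
Sum of known resistances R_other = 0.03597 K/W
Total R = ΔT/Q = 210/353 = 0.5949 K/W
R_calcium silicate = R_total − R_other = 0.5589 K/W
k = L/(R·A) = 0.09/(0.5589×2.79)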